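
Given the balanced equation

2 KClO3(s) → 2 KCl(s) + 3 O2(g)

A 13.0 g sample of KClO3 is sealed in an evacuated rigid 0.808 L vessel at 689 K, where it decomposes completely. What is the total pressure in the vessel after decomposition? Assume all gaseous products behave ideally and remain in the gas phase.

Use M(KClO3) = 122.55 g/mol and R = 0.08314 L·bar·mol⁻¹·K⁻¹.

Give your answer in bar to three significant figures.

n(KClO3) = 13.0 / 122.55 = 0.1061 mol
n(gas produced) = (3/2) × 0.1061 = 0.1592 mol
P = nRT/V = 0.1592 × 0.08314 × 689 / 0.808 = 11.29 bar

11.3 bar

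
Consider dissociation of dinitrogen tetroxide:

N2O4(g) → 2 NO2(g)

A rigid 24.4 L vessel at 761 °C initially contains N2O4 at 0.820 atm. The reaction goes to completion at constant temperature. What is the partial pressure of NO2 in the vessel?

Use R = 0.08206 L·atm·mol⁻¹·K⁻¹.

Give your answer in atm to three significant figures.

1.64 atm

n(N2O4)₀ = PV/RT = (0.820 × 24.4) / (0.08206 × 1034.15) = 0.2358 mol
n(NO2) = (2/1) × 0.2358 = 0.4716 mol
P(NO2) = nRT/V = 0.4716 × 0.08206 × 1034.15 / 24.4 = 1.640 atm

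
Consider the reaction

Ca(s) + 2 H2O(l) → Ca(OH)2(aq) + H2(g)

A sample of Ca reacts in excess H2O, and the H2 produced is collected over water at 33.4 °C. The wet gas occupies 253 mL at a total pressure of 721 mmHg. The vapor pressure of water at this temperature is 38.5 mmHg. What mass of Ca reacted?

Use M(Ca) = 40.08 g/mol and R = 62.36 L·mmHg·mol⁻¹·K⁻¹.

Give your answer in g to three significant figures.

P(H2) = 721 − 38.5 = 682.5 mmHg
n(H2) = PV/RT = (682.5 × 0.2530) / (62.36 × 306.55) = 0.009033 mol
n(Ca) = (1/1) × 0.009033 = 0.009033 mol
m(Ca) = 0.009033 × 40.08 = 0.3620 g

0.362 g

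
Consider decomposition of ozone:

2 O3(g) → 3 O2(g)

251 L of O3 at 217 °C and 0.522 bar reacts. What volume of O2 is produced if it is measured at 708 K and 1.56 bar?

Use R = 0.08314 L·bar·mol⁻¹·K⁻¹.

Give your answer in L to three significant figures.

182 L

n(O3) = PV/RT = (0.522 × 251) / (0.08314 × 490.15) = 3.215 mol
n(O2) = (3/2) × 3.215 = 4.822 mol
V = nRT/P = 4.822 × 0.08314 × 708 / 1.56 = 181.9 L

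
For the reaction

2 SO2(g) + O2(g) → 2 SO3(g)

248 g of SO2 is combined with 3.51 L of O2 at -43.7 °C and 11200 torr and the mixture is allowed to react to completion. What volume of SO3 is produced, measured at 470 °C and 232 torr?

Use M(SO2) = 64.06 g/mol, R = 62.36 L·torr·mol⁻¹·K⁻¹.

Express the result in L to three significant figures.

773 L

n(SO2) = 248 / 64.06 = 3.871 mol
n(O2) = PV/RT = (11200 × 3.51) / (62.36 × 229.45) = 2.747 mol
For 3.871 mol SO2, stoichiometry requires (1/2) × 3.871 = 1.935 mol O2; 2.747 mol is available, so SO2 is limiting.
n(SO3) = (2/2) × 3.871 = 3.871 mol
V(SO3) = nRT/P = 3.871 × 62.36 × 743.15 / 232 = 773.2 L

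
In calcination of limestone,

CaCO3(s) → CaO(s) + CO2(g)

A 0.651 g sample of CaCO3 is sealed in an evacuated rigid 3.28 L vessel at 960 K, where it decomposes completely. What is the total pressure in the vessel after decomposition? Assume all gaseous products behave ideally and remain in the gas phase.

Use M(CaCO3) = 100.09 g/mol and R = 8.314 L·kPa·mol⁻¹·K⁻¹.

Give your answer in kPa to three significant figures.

n(CaCO3) = 0.651 / 100.09 = 0.006504 mol
n(gas produced) = (1/1) × 0.006504 = 0.006504 mol
P = nRT/V = 0.006504 × 8.314 × 960 / 3.28 = 15.83 kPa

15.8 kPa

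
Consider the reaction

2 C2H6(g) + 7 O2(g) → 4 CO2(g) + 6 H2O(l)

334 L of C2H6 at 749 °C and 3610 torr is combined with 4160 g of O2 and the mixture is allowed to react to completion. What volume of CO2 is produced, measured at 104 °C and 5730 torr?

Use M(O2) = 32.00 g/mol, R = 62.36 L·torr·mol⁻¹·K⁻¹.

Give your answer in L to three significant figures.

n(C2H6) = PV/RT = (3610 × 334) / (62.36 × 1022.15) = 18.92 mol
n(O2) = 4160 / 32.00 = 130.0 mol
For 18.92 mol C2H6, stoichiometry requires (7/2) × 18.92 = 66.22 mol O2; 130.0 mol is available, so C2H6 is limiting.
n(CO2) = (4/2) × 18.92 = 37.84 mol
V(CO2) = nRT/P = 37.84 × 62.36 × 377.15 / 5730 = 155.3 L

155 L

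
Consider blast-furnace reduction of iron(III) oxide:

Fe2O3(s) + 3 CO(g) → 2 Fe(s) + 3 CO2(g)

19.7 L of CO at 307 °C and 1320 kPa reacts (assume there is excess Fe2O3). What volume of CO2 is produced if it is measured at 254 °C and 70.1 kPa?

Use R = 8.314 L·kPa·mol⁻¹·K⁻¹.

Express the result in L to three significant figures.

n(CO) = PV/RT = (1320 × 19.7) / (8.314 × 580.15) = 5.391 mol
n(CO2) = (3/3) × 5.391 = 5.391 mol
V = nRT/P = 5.391 × 8.314 × 527.15 / 70.1 = 337.1 L

337 L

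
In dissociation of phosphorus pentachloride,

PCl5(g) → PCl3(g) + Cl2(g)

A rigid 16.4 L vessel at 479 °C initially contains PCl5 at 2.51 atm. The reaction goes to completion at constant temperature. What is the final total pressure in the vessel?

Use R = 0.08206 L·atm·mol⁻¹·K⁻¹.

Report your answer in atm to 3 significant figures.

5.02 atm

Since T and V are fixed, P_final/P_initial = n_final/n_initial = 2/1.
P_final = (2/1) × 2.51 = 5.020 atm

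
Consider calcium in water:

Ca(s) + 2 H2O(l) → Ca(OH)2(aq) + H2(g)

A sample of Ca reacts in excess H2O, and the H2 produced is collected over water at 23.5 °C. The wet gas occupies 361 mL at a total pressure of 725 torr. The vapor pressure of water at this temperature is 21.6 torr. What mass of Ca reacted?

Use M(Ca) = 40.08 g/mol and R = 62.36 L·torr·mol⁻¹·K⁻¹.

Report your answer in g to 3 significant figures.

P(H2) = 725 − 21.6 = 703.4 torr
n(H2) = PV/RT = (703.4 × 0.3610) / (62.36 × 296.65) = 0.01373 mol
n(Ca) = (1/1) × 0.01373 = 0.01373 mol
m(Ca) = 0.01373 × 40.08 = 0.5503 g

0.550 g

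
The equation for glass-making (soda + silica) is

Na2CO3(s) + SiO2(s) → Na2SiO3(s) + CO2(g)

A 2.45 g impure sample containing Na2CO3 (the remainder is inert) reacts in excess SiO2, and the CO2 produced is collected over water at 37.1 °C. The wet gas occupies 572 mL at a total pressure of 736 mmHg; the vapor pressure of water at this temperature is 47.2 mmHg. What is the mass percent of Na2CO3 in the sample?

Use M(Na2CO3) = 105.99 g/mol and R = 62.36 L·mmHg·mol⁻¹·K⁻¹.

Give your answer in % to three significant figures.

P(CO2) = 736 − 47.2 = 688.8 mmHg
n(CO2) = PV/RT = (688.8 × 0.5720) / (62.36 × 310.25) = 0.02036 mol
n(Na2CO3) = (1/1) × 0.02036 = 0.02036 mol
m(Na2CO3) = 0.02036 × 105.99 = 2.158 g
%Na2CO3 = 2.158 / 2.45 × 100 = 88.08%

88.1 %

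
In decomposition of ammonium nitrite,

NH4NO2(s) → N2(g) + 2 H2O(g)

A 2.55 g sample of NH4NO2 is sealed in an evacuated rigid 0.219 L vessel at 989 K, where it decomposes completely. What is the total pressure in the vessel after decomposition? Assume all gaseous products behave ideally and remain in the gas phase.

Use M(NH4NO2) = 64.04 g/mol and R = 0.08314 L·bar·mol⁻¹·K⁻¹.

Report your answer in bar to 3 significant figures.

44.9 bar

n(NH4NO2) = 2.55 / 64.04 = 0.03982 mol
n(gas produced) = (3/1) × 0.03982 = 0.1195 mol
P = nRT/V = 0.1195 × 0.08314 × 989 / 0.219 = 44.87 bar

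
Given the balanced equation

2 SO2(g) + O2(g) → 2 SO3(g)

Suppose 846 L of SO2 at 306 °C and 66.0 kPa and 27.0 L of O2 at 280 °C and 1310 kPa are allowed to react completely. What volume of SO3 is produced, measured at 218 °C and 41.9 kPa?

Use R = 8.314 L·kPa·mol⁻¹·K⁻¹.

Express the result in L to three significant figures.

n(SO2) = PV/RT = (66.0 × 846) / (8.314 × 579.15) = 11.60 mol
n(O2) = PV/RT = (1310 × 27.0) / (8.314 × 553.15) = 7.691 mol
For 11.60 mol SO2, stoichiometry requires (1/2) × 11.60 = 5.800 mol O2; 7.691 mol is available, so SO2 is limiting.
n(SO3) = (2/2) × 11.60 = 11.60 mol
V(SO3) = nRT/P = 11.60 × 8.314 × 491.15 / 41.9 = 1130 L

1130 L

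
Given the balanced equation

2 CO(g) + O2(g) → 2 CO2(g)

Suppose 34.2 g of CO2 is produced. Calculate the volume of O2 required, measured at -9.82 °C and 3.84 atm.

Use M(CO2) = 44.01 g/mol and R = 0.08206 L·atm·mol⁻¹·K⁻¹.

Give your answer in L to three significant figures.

n(CO2) = 34.20 / 44.01 = 0.7771 mol
n(O2) = (1/2) × 0.7771 = 0.3886 mol
V = nRT/P = 0.3886 × 0.08206 × 263.33 / 3.84 = 2.187 L

2.19 L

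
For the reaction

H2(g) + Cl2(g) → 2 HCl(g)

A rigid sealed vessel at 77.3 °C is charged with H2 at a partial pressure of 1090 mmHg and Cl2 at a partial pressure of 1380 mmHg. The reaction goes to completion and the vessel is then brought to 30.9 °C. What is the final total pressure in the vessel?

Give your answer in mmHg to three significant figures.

At constant V, partial pressures at 77.3 °C are proportional to moles, so apply stoichiometry directly to pressures.
P(Cl2) required for 1090 mmHg of H2 = (1/1) × 1090 = 1090 mmHg; available 1380 mmHg, so H2 is limiting.
P(Cl2) remaining = 1380 − (1/1) × 1090 = 290.0 mmHg
P(gaseous products) = (2)/1 × 1090 = 2180 mmHg
P_total at 77.3 °C = 290.0 + 2180 = 2470 mmHg
Scaling to 30.9 °C: P = 2470 × 304.05/350.45 = 2143 mmHg

2140 mmHg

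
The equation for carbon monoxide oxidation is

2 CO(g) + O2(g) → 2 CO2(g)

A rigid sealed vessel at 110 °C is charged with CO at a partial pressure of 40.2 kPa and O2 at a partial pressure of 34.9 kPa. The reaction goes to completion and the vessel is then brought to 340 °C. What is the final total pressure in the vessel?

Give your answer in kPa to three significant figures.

88.0 kPa

Because the vessel is rigid and T is held at 110 °C, work the stoichiometry in partial pressures (P_i = n_iRT/V).
P(O2) required for 40.2 kPa of CO = (1/2) × 40.2 = 20.10 kPa; available 34.9 kPa, so CO is limiting.
P(O2) remaining = 34.9 − (1/2) × 40.2 = 14.80 kPa
P(gaseous products) = (2)/2 × 40.2 = 40.20 kPa
P_total at 110 °C = 14.80 + 40.20 = 55.00 kPa
Scaling to 340 °C: P = 55.00 × 613.15/383.15 = 88.02 kPa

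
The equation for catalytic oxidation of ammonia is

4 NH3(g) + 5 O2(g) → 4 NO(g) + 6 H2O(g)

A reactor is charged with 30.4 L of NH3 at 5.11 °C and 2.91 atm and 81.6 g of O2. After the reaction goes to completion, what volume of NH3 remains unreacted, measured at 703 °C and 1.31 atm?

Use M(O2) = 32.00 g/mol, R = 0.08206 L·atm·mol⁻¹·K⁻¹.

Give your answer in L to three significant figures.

112 L

n(NH3) = PV/RT = (2.91 × 30.4) / (0.08206 × 278.26) = 3.874 mol
n(O2) = 81.6 / 32.00 = 2.550 mol
For 3.874 mol NH3, stoichiometry requires (5/4) × 3.874 = 4.843 mol O2; 2.550 mol is available, so O2 is limiting.
n(NH3) consumed = (4/5) × 2.550 = 2.040 mol; remaining = 3.874 − 2.040 = 1.834 mol
V(NH3) = nRT/P = 1.834 × 0.08206 × 976.15 / 1.31 = 112.1 L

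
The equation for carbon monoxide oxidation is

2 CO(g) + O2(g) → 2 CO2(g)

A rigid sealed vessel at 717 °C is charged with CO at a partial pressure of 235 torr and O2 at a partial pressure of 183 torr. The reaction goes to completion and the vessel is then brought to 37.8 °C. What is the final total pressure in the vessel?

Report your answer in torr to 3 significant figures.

94.4 torr

At constant V, partial pressures at 717 °C are proportional to moles, so apply stoichiometry directly to pressures.
P(O2) required for 235 torr of CO = (1/2) × 235 = 117.5 torr; available 183 torr, so CO is limiting.
P(O2) remaining = 183 − (1/2) × 235 = 65.50 torr
P(gaseous products) = (2)/2 × 235 = 235.0 torr
P_total at 717 °C = 65.50 + 235.0 = 300.5 torr
Scaling to 37.8 °C: P = 300.5 × 310.95/990.15 = 94.37 torr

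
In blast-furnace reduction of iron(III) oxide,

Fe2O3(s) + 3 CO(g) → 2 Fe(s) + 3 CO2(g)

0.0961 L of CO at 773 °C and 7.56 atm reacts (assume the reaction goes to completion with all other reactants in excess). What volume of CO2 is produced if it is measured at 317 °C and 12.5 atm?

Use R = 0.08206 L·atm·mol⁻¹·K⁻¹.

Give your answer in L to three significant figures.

n(CO) = PV/RT = (7.56 × 0.0961) / (0.08206 × 1046.15) = 0.008463 mol
n(CO2) = (3/3) × 0.008463 = 0.008463 mol
V = nRT/P = 0.008463 × 0.08206 × 590.15 / 12.5 = 0.03279 L

0.0328 L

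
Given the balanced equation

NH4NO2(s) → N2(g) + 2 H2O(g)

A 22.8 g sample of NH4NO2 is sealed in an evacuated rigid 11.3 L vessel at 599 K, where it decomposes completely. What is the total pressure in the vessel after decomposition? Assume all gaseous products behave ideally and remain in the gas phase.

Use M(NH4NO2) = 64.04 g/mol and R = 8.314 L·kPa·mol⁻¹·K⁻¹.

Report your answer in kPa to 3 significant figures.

471 kPa

n(NH4NO2) = 22.8 / 64.04 = 0.3560 mol
n(gas produced) = (3/1) × 0.3560 = 1.068 mol
P = nRT/V = 1.068 × 8.314 × 599 / 11.3 = 470.7 kPa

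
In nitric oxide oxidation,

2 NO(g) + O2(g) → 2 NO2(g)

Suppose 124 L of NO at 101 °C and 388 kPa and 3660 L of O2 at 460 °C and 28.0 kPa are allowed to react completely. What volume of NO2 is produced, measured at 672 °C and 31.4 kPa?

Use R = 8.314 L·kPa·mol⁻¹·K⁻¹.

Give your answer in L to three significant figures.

n(NO) = PV/RT = (388 × 124) / (8.314 × 374.15) = 15.47 mol
n(O2) = PV/RT = (28.0 × 3660) / (8.314 × 733.15) = 16.81 mol
For 15.47 mol NO, stoichiometry requires (1/2) × 15.47 = 7.735 mol O2; 16.81 mol is available, so NO is limiting.
n(NO2) = (2/2) × 15.47 = 15.47 mol
V(NO2) = nRT/P = 15.47 × 8.314 × 945.15 / 31.4 = 3871 L

3870 L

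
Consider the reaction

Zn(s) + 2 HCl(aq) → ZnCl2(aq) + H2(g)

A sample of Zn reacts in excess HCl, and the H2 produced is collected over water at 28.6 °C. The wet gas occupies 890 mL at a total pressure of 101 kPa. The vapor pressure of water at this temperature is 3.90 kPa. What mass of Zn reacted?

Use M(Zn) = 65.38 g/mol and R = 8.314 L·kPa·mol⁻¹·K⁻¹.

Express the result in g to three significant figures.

2.25 g

P(H2) = 101 − 3.90 = 97.10 kPa
n(H2) = PV/RT = (97.10 × 0.8900) / (8.314 × 301.75) = 0.03445 mol
n(Zn) = (1/1) × 0.03445 = 0.03445 mol
m(Zn) = 0.03445 × 65.38 = 2.252 g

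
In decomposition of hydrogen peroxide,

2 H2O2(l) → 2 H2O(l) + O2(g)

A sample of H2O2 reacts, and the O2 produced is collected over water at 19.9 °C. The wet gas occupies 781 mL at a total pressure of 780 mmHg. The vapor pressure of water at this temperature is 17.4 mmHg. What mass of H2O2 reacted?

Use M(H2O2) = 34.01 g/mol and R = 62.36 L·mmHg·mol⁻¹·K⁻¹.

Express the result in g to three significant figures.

2.22 g

P(O2) = 780 − 17.4 = 762.6 mmHg
n(O2) = PV/RT = (762.6 × 0.7810) / (62.36 × 293.05) = 0.03259 mol
n(H2O2) = (2/1) × 0.03259 = 0.06518 mol
m(H2O2) = 0.06518 × 34.01 = 2.217 g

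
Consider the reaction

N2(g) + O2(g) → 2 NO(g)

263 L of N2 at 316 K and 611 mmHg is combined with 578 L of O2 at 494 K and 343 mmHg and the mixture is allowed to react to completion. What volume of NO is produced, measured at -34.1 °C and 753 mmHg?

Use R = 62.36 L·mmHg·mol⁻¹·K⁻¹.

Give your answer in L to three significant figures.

n(N2) = PV/RT = (611 × 263) / (62.36 × 316) = 8.155 mol
n(O2) = PV/RT = (343 × 578) / (62.36 × 494) = 6.436 mol
For 8.155 mol N2, stoichiometry requires (1/1) × 8.155 = 8.155 mol O2; 6.436 mol is available, so O2 is limiting.
n(NO) = (2/1) × 6.436 = 12.87 mol
V(NO) = nRT/P = 12.87 × 62.36 × 239.05 / 753 = 254.8 L

255 L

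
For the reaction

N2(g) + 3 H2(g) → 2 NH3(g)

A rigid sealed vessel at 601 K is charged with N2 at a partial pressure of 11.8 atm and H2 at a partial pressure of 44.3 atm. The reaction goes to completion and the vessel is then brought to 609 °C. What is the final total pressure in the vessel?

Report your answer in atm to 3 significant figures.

Because the vessel is rigid and T is held at 601 K, work the stoichiometry in partial pressures (P_i = n_iRT/V).
P(H2) required for 11.8 atm of N2 = (3/1) × 11.8 = 35.40 atm; available 44.3 atm, so N2 is limiting.
P(H2) remaining = 44.3 − (3/1) × 11.8 = 8.900 atm
P(gaseous products) = (2)/1 × 11.8 = 23.60 atm
P_total at 601 K = 8.900 + 23.60 = 32.50 atm
Scaling to 609 °C: P = 32.50 × 882.15/601 = 47.70 atm

47.7 atm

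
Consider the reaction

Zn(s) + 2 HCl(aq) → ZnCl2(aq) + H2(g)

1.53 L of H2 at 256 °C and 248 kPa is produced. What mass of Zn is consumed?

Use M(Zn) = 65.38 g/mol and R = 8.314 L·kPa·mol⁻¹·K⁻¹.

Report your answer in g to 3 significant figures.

5.64 g

n(H2) = PV/RT = (248 × 1.53) / (8.314 × 529.15) = 0.08625 mol
n(Zn) = (1/1) × 0.08625 = 0.08625 mol
m(Zn) = 0.08625 × 65.38 = 5.639 g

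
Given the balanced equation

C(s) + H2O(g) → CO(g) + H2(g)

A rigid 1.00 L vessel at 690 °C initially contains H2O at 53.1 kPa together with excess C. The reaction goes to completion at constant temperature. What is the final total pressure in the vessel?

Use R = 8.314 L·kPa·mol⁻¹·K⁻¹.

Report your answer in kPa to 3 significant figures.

106 kPa

Rigid vessel, constant T ⇒ P scales with total gas moles (1 → 2).
P_final = (2/1) × 53.1 = 106.2 kPa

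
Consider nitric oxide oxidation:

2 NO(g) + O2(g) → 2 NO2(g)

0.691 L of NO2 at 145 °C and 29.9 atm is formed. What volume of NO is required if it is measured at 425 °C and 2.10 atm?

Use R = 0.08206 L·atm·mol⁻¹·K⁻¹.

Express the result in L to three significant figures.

16.4 L

n(NO2) = PV/RT = (29.9 × 0.691) / (0.08206 × 418.15) = 0.6021 mol
n(NO) = (2/2) × 0.6021 = 0.6021 mol
V = nRT/P = 0.6021 × 0.08206 × 698.15 / 2.10 = 16.43 L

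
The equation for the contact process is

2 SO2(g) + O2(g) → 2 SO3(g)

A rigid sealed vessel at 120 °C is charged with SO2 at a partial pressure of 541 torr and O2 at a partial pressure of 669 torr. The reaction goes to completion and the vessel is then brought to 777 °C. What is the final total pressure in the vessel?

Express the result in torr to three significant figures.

At constant V, partial pressures at 120 °C are proportional to moles, so apply stoichiometry directly to pressures.
P(O2) required for 541 torr of SO2 = (1/2) × 541 = 270.5 torr; available 669 torr, so SO2 is limiting.
P(O2) remaining = 669 − (1/2) × 541 = 398.5 torr
P(gaseous products) = (2)/2 × 541 = 541.0 torr
P_total at 120 °C = 398.5 + 541.0 = 939.5 torr
Scaling to 777 °C: P = 939.5 × 1050.15/393.15 = 2510 torr

2510 torr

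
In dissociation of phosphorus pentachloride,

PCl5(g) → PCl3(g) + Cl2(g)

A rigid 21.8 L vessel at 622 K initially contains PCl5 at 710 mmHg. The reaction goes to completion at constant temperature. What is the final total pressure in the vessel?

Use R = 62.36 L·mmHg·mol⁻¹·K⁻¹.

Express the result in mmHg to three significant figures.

At constant T and V, P ∝ n(gas): 1 mol gas → 2 mol gas.
P_final = (2/1) × 710 = 1420 mmHg

1420 mmHg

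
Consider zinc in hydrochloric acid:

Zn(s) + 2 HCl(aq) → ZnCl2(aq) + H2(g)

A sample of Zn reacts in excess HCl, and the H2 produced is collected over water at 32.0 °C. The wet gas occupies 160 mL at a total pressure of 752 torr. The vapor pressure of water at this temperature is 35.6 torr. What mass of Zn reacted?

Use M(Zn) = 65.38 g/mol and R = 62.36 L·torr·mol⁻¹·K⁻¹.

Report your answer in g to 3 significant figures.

0.394 g

P(H2) = 752 − 35.6 = 716.4 torr
n(H2) = PV/RT = (716.4 × 0.1600) / (62.36 × 305.15) = 0.006024 mol
n(Zn) = (1/1) × 0.006024 = 0.006024 mol
m(Zn) = 0.006024 × 65.38 = 0.3938 g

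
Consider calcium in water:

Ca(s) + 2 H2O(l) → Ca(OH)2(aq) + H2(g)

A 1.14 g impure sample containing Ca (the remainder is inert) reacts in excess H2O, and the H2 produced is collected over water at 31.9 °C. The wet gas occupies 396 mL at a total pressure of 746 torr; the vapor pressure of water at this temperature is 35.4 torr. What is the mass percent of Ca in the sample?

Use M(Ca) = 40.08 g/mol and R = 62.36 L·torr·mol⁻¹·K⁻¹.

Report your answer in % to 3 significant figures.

P(H2) = 746 − 35.4 = 710.6 torr
n(H2) = PV/RT = (710.6 × 0.3960) / (62.36 × 305.05) = 0.01479 mol
n(Ca) = (1/1) × 0.01479 = 0.01479 mol
m(Ca) = 0.01479 × 40.08 = 0.5928 g
%Ca = 0.5928 / 1.14 × 100 = 52.00%

52.0 %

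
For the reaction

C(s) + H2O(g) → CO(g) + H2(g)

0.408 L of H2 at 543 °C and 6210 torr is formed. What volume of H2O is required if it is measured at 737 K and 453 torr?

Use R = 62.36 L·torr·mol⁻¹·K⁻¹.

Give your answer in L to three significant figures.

5.05 L

n(H2) = PV/RT = (6210 × 0.408) / (62.36 × 816.15) = 0.04978 mol
n(H2O) = (1/1) × 0.04978 = 0.04978 mol
V = nRT/P = 0.04978 × 62.36 × 737 / 453 = 5.050 L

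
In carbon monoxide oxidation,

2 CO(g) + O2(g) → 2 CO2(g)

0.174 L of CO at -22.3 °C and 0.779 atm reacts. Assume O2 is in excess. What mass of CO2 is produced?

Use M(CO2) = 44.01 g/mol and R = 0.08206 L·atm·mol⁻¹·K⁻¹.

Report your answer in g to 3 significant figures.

n(CO) = PV/RT = (0.779 × 0.174) / (0.08206 × 250.85) = 0.006585 mol
n(CO2) = (2/2) × 0.006585 = 0.006585 mol
m(CO2) = 0.006585 × 44.01 = 0.2898 g

0.290 g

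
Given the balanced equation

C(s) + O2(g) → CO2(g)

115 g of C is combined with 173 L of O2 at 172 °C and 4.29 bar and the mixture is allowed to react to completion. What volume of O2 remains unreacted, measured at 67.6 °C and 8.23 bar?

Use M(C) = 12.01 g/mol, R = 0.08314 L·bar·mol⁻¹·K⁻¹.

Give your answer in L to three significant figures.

36.1 L

n(C) = 115 / 12.01 = 9.575 mol
n(O2) = PV/RT = (4.29 × 173) / (0.08314 × 445.15) = 20.05 mol
For 9.575 mol C, stoichiometry requires (1/1) × 9.575 = 9.575 mol O2; 20.05 mol is available, so C is limiting.
n(O2) consumed = (1/1) × 9.575 = 9.575 mol; remaining = 20.05 − 9.575 = 10.48 mol
V(O2) = nRT/P = 10.48 × 0.08314 × 340.75 / 8.23 = 36.08 L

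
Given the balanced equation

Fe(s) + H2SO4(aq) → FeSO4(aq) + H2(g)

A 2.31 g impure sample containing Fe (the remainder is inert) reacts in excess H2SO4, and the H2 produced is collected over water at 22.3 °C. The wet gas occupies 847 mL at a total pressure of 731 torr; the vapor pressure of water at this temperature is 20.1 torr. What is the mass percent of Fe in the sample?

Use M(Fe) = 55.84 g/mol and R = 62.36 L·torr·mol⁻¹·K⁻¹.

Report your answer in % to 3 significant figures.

79.0 %

P(H2) = 731 − 20.1 = 710.9 torr
n(H2) = PV/RT = (710.9 × 0.8470) / (62.36 × 295.45) = 0.03268 mol
n(Fe) = (1/1) × 0.03268 = 0.03268 mol
m(Fe) = 0.03268 × 55.84 = 1.825 g
%Fe = 1.825 / 2.31 × 100 = 79.00%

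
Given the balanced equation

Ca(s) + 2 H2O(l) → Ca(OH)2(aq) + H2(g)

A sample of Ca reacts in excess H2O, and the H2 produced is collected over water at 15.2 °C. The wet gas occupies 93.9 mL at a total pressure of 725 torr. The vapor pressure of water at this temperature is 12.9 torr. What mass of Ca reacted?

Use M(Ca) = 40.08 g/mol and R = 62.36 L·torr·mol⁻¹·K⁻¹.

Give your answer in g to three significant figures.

P(H2) = 725 − 12.9 = 712.1 torr
n(H2) = PV/RT = (712.1 × 0.09390) / (62.36 × 288.35) = 0.003719 mol
n(Ca) = (1/1) × 0.003719 = 0.003719 mol
m(Ca) = 0.003719 × 40.08 = 0.1491 g

0.149 g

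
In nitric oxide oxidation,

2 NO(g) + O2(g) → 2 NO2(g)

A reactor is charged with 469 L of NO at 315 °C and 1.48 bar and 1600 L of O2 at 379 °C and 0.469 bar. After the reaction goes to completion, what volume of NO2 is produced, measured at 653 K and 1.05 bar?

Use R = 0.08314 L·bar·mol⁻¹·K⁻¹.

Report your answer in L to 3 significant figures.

n(NO) = PV/RT = (1.48 × 469) / (0.08314 × 588.15) = 14.20 mol
n(O2) = PV/RT = (0.469 × 1600) / (0.08314 × 652.15) = 13.84 mol
For 14.20 mol NO, stoichiometry requires (1/2) × 14.20 = 7.100 mol O2; 13.84 mol is available, so NO is limiting.
n(NO2) = (2/2) × 14.20 = 14.20 mol
V(NO2) = nRT/P = 14.20 × 0.08314 × 653 / 1.05 = 734.2 L

734 L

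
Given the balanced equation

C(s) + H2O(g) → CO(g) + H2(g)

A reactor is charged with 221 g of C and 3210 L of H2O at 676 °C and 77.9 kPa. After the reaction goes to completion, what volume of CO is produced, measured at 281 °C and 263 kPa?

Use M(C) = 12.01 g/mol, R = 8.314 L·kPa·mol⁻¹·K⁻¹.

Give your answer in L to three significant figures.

322 L

n(C) = 221 / 12.01 = 18.40 mol
n(H2O) = PV/RT = (77.9 × 3210) / (8.314 × 949.15) = 31.69 mol
For 18.40 mol C, stoichiometry requires (1/1) × 18.40 = 18.40 mol H2O; 31.69 mol is available, so C is limiting.
n(CO) = (1/1) × 18.40 = 18.40 mol
V(CO) = nRT/P = 18.40 × 8.314 × 554.15 / 263 = 322.3 L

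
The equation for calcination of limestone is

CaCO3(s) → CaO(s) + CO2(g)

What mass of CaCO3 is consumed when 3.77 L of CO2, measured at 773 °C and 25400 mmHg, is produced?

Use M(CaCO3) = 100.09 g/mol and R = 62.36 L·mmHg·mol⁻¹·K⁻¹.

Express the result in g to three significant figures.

n(CO2) = PV/RT = (25400 × 3.77) / (62.36 × 1046.15) = 1.468 mol
n(CaCO3) = (1/1) × 1.468 = 1.468 mol
m(CaCO3) = 1.468 × 100.09 = 146.9 g

147 g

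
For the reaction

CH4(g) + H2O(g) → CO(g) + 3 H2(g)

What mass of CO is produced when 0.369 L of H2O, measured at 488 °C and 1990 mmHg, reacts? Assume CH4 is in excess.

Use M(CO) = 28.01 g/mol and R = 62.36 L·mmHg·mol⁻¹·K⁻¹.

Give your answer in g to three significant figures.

n(H2O) = PV/RT = (1990 × 0.369) / (62.36 × 761.15) = 0.01547 mol
n(CO) = (1/1) × 0.01547 = 0.01547 mol
m(CO) = 0.01547 × 28.01 = 0.4333 g

0.433 g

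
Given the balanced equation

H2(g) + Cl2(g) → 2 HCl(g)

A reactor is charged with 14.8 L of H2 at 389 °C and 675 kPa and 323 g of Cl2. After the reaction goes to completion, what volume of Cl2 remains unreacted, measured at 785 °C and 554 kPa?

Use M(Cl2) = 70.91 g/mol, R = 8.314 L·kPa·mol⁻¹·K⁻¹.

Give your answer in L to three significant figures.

n(H2) = PV/RT = (675 × 14.8) / (8.314 × 662.15) = 1.815 mol
n(Cl2) = 323 / 70.91 = 4.555 mol
For 1.815 mol H2, stoichiometry requires (1/1) × 1.815 = 1.815 mol Cl2; 4.555 mol is available, so H2 is limiting.
n(Cl2) consumed = (1/1) × 1.815 = 1.815 mol; remaining = 4.555 − 1.815 = 2.740 mol
V(Cl2) = nRT/P = 2.740 × 8.314 × 1058.15 / 554 = 43.51 L

43.5 L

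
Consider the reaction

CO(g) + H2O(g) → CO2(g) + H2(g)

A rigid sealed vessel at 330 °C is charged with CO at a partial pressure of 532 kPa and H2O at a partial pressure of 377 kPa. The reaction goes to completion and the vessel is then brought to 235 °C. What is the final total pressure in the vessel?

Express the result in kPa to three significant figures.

766 kPa

With V and T fixed, P_i ∝ n_i, so the mole ratios apply directly to partial pressures at 330 °C.
P(H2O) required for 532 kPa of CO = (1/1) × 532 = 532.0 kPa; available 377 kPa, so H2O is limiting.
P(CO) remaining = 532 − (1/1) × 377 = 155.0 kPa
P(gaseous products) = (1+1)/1 × 377 = 754.0 kPa
P_total at 330 °C = 155.0 + 754.0 = 909.0 kPa
Scaling to 235 °C: P = 909.0 × 508.15/603.15 = 765.8 kPa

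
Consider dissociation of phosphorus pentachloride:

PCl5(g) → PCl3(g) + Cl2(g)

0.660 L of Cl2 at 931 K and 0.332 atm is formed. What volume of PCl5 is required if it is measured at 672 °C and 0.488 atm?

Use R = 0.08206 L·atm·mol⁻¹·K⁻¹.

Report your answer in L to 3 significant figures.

n(Cl2) = PV/RT = (0.332 × 0.660) / (0.08206 × 931) = 0.002868 mol
n(PCl5) = (1/1) × 0.002868 = 0.002868 mol
V = nRT/P = 0.002868 × 0.08206 × 945.15 / 0.488 = 0.4558 L

0.456 L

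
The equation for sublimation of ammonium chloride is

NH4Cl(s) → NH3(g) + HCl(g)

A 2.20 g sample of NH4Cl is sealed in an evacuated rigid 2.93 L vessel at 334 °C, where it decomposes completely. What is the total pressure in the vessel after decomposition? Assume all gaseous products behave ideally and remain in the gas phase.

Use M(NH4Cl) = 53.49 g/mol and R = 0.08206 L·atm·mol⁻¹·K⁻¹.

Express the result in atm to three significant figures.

1.40 atm

n(NH4Cl) = 2.20 / 53.49 = 0.04113 mol
n(gas produced) = (2/1) × 0.04113 = 0.08226 mol
P = nRT/V = 0.08226 × 0.08206 × 607.15 / 2.93 = 1.399 atm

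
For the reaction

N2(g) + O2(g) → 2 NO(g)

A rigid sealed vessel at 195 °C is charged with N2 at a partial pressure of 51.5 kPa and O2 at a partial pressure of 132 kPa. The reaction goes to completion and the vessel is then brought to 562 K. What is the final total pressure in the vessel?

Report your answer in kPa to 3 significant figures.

At constant V, partial pressures at 195 °C are proportional to moles, so apply stoichiometry directly to pressures.
P(O2) required for 51.5 kPa of N2 = (1/1) × 51.5 = 51.50 kPa; available 132 kPa, so N2 is limiting.
P(O2) remaining = 132 − (1/1) × 51.5 = 80.50 kPa
P(gaseous products) = (2)/1 × 51.5 = 103.0 kPa
P_total at 195 °C = 80.50 + 103.0 = 183.5 kPa
Scaling to 562 K: P = 183.5 × 562/468.15 = 220.3 kPa

220 kPa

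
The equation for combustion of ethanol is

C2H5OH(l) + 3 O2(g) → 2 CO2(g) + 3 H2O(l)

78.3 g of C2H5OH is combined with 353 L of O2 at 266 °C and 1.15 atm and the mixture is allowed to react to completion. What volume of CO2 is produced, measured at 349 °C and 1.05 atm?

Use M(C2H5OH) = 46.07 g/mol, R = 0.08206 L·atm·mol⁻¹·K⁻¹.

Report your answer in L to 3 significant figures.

165 L

n(C2H5OH) = 78.3 / 46.07 = 1.700 mol
n(O2) = PV/RT = (1.15 × 353) / (0.08206 × 539.15) = 9.176 mol
For 1.700 mol C2H5OH, stoichiometry requires (3/1) × 1.700 = 5.100 mol O2; 9.176 mol is available, so C2H5OH is limiting.
n(CO2) = (2/1) × 1.700 = 3.400 mol
V(CO2) = nRT/P = 3.400 × 0.08206 × 622.15 / 1.05 = 165.3 L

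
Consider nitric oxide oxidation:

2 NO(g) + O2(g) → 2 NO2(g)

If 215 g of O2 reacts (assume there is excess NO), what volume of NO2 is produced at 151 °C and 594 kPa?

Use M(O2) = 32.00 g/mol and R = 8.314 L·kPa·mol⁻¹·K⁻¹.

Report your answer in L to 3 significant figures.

n(O2) = 215.0 / 32.00 = 6.719 mol
n(NO2) = (2/1) × 6.719 = 13.44 mol
V = nRT/P = 13.44 × 8.314 × 424.15 / 594 = 79.79 L

79.8 L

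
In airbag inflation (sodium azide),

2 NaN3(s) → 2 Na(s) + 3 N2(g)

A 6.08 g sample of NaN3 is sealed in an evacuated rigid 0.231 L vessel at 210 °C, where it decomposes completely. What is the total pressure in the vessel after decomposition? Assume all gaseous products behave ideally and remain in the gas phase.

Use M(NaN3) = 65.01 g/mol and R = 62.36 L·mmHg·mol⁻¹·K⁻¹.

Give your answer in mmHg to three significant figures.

n(NaN3) = 6.08 / 65.01 = 0.09352 mol
n(gas produced) = (3/2) × 0.09352 = 0.1403 mol
P = nRT/V = 0.1403 × 62.36 × 483.15 / 0.231 = 18300 mmHg

18300 mmHg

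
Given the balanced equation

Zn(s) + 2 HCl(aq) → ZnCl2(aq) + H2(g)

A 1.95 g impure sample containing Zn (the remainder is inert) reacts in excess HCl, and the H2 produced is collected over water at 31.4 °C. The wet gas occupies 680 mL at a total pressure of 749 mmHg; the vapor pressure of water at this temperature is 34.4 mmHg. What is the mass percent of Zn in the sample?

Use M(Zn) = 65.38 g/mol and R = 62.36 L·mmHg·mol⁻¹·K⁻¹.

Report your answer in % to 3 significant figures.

P(H2) = 749 − 34.4 = 714.6 mmHg
n(H2) = PV/RT = (714.6 × 0.6800) / (62.36 × 304.55) = 0.02559 mol
n(Zn) = (1/1) × 0.02559 = 0.02559 mol
m(Zn) = 0.02559 × 65.38 = 1.673 g
%Zn = 1.673 / 1.95 × 100 = 85.79%

85.8 %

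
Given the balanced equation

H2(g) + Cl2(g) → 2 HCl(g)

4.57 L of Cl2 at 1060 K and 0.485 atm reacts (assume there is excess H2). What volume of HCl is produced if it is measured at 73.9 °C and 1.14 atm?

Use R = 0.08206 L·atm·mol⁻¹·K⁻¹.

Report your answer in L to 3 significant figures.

n(Cl2) = PV/RT = (0.485 × 4.57) / (0.08206 × 1060) = 0.02548 mol
n(HCl) = (2/1) × 0.02548 = 0.05096 mol
V = nRT/P = 0.05096 × 0.08206 × 347.05 / 1.14 = 1.273 L

1.27 L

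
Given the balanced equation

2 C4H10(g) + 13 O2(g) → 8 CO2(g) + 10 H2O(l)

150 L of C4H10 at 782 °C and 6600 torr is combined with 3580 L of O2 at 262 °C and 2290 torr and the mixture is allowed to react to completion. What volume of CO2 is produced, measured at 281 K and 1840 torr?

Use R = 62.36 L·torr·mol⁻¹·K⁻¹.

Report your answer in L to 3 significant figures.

n(C4H10) = PV/RT = (6600 × 150) / (62.36 × 1055.15) = 15.05 mol
n(O2) = PV/RT = (2290 × 3580) / (62.36 × 535.15) = 245.7 mol
For 15.05 mol C4H10, stoichiometry requires (13/2) × 15.05 = 97.83 mol O2; 245.7 mol is available, so C4H10 is limiting.
n(CO2) = (8/2) × 15.05 = 60.20 mol
V(CO2) = nRT/P = 60.20 × 62.36 × 281 / 1840 = 573.3 L

573 L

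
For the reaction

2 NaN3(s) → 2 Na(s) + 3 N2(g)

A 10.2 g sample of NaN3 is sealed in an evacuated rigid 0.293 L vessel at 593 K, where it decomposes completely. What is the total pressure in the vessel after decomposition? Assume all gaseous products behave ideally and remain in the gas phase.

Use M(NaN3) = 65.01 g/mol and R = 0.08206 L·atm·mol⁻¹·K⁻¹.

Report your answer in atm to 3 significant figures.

39.1 atm

n(NaN3) = 10.2 / 65.01 = 0.1569 mol
n(gas produced) = (3/2) × 0.1569 = 0.2354 mol
P = nRT/V = 0.2354 × 0.08206 × 593 / 0.293 = 39.10 atm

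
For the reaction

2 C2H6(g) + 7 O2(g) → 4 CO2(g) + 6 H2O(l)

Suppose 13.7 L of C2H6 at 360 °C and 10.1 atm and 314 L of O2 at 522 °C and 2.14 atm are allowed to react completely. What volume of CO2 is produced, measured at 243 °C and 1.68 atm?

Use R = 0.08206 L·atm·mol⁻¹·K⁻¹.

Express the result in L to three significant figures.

n(C2H6) = PV/RT = (10.1 × 13.7) / (0.08206 × 633.15) = 2.663 mol
n(O2) = PV/RT = (2.14 × 314) / (0.08206 × 795.15) = 10.30 mol
For 2.663 mol C2H6, stoichiometry requires (7/2) × 2.663 = 9.320 mol O2; 10.30 mol is available, so C2H6 is limiting.
n(CO2) = (4/2) × 2.663 = 5.326 mol
V(CO2) = nRT/P = 5.326 × 0.08206 × 516.15 / 1.68 = 134.3 L

134 L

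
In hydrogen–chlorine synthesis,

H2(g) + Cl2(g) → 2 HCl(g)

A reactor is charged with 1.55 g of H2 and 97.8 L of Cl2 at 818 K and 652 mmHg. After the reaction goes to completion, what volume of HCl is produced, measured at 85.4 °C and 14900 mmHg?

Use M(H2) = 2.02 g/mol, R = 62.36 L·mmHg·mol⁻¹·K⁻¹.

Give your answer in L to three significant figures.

2.30 L

n(H2) = 1.55 / 2.02 = 0.7673 mol
n(Cl2) = PV/RT = (652 × 97.8) / (62.36 × 818) = 1.250 mol
For 0.7673 mol H2, stoichiometry requires (1/1) × 0.7673 = 0.7673 mol Cl2; 1.250 mol is available, so H2 is limiting.
n(HCl) = (2/1) × 0.7673 = 1.535 mol
V(HCl) = nRT/P = 1.535 × 62.36 × 358.55 / 14900 = 2.303 L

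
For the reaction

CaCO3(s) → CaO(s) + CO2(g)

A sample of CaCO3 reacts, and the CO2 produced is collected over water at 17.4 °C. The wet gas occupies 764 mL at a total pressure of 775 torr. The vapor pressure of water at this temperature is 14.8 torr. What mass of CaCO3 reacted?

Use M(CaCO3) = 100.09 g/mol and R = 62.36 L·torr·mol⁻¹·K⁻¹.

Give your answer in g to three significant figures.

P(CO2) = 775 − 14.8 = 760.2 torr
n(CO2) = PV/RT = (760.2 × 0.7640) / (62.36 × 290.55) = 0.03205 mol
n(CaCO3) = (1/1) × 0.03205 = 0.03205 mol
m(CaCO3) = 0.03205 × 100.09 = 3.208 g

3.21 g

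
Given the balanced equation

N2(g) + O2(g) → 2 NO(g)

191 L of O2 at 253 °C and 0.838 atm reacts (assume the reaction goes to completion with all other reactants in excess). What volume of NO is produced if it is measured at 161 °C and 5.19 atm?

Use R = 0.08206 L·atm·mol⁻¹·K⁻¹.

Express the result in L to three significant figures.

50.9 L

n(O2) = PV/RT = (0.838 × 191) / (0.08206 × 526.15) = 3.707 mol
n(NO) = (2/1) × 3.707 = 7.414 mol
V = nRT/P = 7.414 × 0.08206 × 434.15 / 5.19 = 50.89 L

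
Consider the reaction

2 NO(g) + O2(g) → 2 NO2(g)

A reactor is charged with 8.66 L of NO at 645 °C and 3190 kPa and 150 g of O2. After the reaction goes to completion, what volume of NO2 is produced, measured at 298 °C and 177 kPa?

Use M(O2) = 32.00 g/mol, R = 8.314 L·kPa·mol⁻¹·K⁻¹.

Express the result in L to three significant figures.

97.1 L

n(NO) = PV/RT = (3190 × 8.66) / (8.314 × 918.15) = 3.619 mol
n(O2) = 150 / 32.00 = 4.688 mol
For 3.619 mol NO, stoichiometry requires (1/2) × 3.619 = 1.810 mol O2; 4.688 mol is available, so NO is limiting.
n(NO2) = (2/2) × 3.619 = 3.619 mol
V(NO2) = nRT/P = 3.619 × 8.314 × 571.15 / 177 = 97.09 L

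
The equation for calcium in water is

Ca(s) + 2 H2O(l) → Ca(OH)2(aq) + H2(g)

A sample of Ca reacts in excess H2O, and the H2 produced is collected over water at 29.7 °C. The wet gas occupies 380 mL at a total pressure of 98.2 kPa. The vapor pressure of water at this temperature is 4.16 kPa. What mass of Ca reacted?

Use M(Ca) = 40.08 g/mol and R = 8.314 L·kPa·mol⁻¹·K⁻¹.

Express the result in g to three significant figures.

P(H2) = 98.2 − 4.16 = 94.04 kPa
n(H2) = PV/RT = (94.04 × 0.3800) / (8.314 × 302.85) = 0.01419 mol
n(Ca) = (1/1) × 0.01419 = 0.01419 mol
m(Ca) = 0.01419 × 40.08 = 0.5687 g

0.569 g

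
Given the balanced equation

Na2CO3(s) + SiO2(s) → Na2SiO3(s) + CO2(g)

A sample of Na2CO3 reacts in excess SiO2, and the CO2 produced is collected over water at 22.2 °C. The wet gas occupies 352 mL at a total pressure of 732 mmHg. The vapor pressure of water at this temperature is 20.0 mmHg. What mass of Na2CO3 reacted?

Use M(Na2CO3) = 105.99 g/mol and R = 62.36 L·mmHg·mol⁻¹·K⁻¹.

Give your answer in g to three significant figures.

1.44 g

P(CO2) = 732 − 20.0 = 712.0 mmHg
n(CO2) = PV/RT = (712.0 × 0.3520) / (62.36 × 295.35) = 0.01361 mol
n(Na2CO3) = (1/1) × 0.01361 = 0.01361 mol
m(Na2CO3) = 0.01361 × 105.99 = 1.443 g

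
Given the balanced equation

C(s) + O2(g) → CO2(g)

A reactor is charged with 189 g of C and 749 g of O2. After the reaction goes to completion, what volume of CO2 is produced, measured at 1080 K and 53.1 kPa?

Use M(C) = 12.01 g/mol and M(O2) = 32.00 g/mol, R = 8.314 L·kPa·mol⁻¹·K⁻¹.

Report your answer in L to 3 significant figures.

n(C) = 189 / 12.01 = 15.74 mol
n(O2) = 749 / 32.00 = 23.41 mol
For 15.74 mol C, stoichiometry requires (1/1) × 15.74 = 15.74 mol O2; 23.41 mol is available, so C is limiting.
n(CO2) = (1/1) × 15.74 = 15.74 mol
V(CO2) = nRT/P = 15.74 × 8.314 × 1080 / 53.1 = 2662 L

2660 L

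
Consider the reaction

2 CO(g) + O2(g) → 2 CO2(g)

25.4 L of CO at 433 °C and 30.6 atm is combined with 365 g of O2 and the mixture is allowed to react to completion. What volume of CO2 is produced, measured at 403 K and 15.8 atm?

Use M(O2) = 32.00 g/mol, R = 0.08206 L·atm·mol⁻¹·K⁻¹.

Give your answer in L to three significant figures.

n(CO) = PV/RT = (30.6 × 25.4) / (0.08206 × 706.15) = 13.41 mol
n(O2) = 365 / 32.00 = 11.41 mol
For 13.41 mol CO, stoichiometry requires (1/2) × 13.41 = 6.705 mol O2; 11.41 mol is available, so CO is limiting.
n(CO2) = (2/2) × 13.41 = 13.41 mol
V(CO2) = nRT/P = 13.41 × 0.08206 × 403 / 15.8 = 28.07 L

28.1 L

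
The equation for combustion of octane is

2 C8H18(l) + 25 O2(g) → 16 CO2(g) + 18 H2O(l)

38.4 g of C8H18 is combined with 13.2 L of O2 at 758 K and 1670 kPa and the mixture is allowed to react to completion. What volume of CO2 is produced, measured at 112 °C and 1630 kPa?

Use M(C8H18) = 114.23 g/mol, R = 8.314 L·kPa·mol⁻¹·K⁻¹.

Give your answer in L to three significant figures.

n(C8H18) = 38.4 / 114.23 = 0.3362 mol
n(O2) = PV/RT = (1670 × 13.2) / (8.314 × 758) = 3.498 mol
For 0.3362 mol C8H18, stoichiometry requires (25/2) × 0.3362 = 4.202 mol O2; 3.498 mol is available, so O2 is limiting.
n(CO2) = (16/25) × 3.498 = 2.239 mol
V(CO2) = nRT/P = 2.239 × 8.314 × 385.15 / 1630 = 4.399 L

4.40 L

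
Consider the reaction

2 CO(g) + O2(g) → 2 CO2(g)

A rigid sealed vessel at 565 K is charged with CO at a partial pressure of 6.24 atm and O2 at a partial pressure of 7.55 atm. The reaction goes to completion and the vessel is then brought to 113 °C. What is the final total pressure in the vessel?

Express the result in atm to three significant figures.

7.29 atm

Because the vessel is rigid and T is held at 565 K, work the stoichiometry in partial pressures (P_i = n_iRT/V).
P(O2) required for 6.24 atm of CO = (1/2) × 6.24 = 3.120 atm; available 7.55 atm, so CO is limiting.
P(O2) remaining = 7.55 − (1/2) × 6.24 = 4.430 atm
P(gaseous products) = (2)/2 × 6.24 = 6.240 atm
P_total at 565 K = 4.430 + 6.240 = 10.67 atm
Scaling to 113 °C: P = 10.67 × 386.15/565 = 7.292 atm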